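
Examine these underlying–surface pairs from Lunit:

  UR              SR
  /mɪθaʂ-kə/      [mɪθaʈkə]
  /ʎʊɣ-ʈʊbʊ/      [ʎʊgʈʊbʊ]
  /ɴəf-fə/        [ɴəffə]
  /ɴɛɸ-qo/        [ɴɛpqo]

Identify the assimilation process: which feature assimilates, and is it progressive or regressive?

The segment that alternates is /ʂ/, which surfaces as [ʈ] when adjacent to /k/.
/ʂ/ is a fricative while /k/ is a stop; the output [ʈ] is a stop, matching the trigger — so the feature that spreads is manner.
Place and voice are unchanged, so the assimilation is partial, not total.
The same holds elsewhere in the data: /ɣ/ → [g] before /ʈ/ (fricative → stop, matching a stop); /ɸ/ → [p] before /q/ (fricative → stop, matching a stop) — only manner changes, and always toward the following segment.
Nothing changes in [ɴəffə]: there the adjacent consonants already agree in manner (/f/ and /f/ are both fricatives), so this form is consistent with the same rule.
Since the segment that changes precedes the conditioning segment, the assimilation is regressive.

regressive manner assimilation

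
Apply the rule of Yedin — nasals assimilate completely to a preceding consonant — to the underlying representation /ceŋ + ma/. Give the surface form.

/m/ is the segment targeted by the rule; it sits immediately after /ŋ/, so it assimilates completely and surfaces as [ŋ].

[ceŋŋa]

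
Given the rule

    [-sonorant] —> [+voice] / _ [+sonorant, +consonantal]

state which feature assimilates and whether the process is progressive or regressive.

The target ([-sonorant], obstruents) acquires [+voice] next to a sonorant consonant ([+sonorant, +consonantal]) — it takes on the voicing of its neighbour, so the feature that spreads is voicing.
The conditioning segment sits to the right of the focus bar, meaning the trigger follows the segment that changes — regressive assimilation.

regressive voicing assimilation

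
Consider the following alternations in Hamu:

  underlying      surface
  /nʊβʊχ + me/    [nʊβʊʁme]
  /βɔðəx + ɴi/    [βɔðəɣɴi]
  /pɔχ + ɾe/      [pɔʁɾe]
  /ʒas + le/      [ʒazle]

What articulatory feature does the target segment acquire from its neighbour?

The segment that alternates is /χ/, which surfaces as [ʁ] when adjacent to /m/.
/χ/ is voiceless while /m/ is voiced; the output [ʁ] is voiced, matching the trigger — so the feature that spreads is voicing.
The same holds elsewhere in the data: /x/ → [ɣ] before /ɴ/ (voiceless → voiced, matching voiced); /χ/ → [ʁ] before /ɾ/ (voiceless → voiced, matching voiced); /s/ → [z] before /l/ (voiceless → voiced, matching voiced) — only voicing changes, and always toward the following segment.

voicing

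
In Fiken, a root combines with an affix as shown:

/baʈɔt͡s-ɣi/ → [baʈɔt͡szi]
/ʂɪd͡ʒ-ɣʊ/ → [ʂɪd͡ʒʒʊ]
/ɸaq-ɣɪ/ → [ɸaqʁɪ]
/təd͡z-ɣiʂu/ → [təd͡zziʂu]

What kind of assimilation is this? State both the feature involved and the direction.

progressive place assimilation

The segment that alternates is /ɣ/, which surfaces as [z] when adjacent to /t͡s/.
The change velar → alveolar matches the place of the preceding /t͡s/, identifying this as place assimilation.
Manner and voice are unchanged, so the assimilation is partial, not total.
Checking the remaining alternations: /ɣ/ → [ʒ] after /d͡ʒ/ (velar → postalveolar, matching postalveolar); /ɣ/ → [ʁ] after /q/ (velar → uvular, matching uvular); /ɣ/ → [z] after /d͡z/ (velar → alveolar, matching alveolar) — only place changes, and always toward the preceding segment.
Since the segment that changes follows the conditioning segment, the assimilation is progressive.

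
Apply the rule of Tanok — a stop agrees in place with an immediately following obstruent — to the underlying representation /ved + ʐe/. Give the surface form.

[veɖʐe]

The rule targets /d/ (voiced alveolar stop), which sits before the trigger /ʐ/ (retroflex).
A voiced retroflex stop is [ɖ], so the surface segment is [ɖ].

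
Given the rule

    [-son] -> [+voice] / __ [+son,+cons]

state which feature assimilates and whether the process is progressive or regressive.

regressive voicing assimilation

The structural change is [+voice], and the conditioning segment [+son,+cons] (a sonorant consonant) is itself voiced, so the target comes to share the voicing of its neighbour — voicing assimilation.
The conditioning segment sits to the right of the focus bar, meaning the trigger follows the segment that changes — regressive assimilation.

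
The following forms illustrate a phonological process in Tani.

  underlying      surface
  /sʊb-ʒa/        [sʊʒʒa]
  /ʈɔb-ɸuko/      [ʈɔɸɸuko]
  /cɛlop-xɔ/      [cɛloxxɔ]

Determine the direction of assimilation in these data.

regressive

The segment that alternates is /b/, which surfaces as [ʒ] when adjacent to /ʒ/.
The output [ʒ] is identical to the trigger /ʒ/ — every feature (place, manner, voicing) has been copied — so this is total assimilation.
The other forms behave the same way: /b/ → [ɸ] before /ɸ/; /p/ → [x] before /x/ — in each case the output is a copy of the following consonant.
Since the segment that changes precedes the conditioning segment, the assimilation is regressive.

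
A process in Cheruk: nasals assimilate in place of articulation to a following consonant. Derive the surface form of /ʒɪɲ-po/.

[ʒɪmpo]

The rule targets /ɲ/ (voiced palatal nasal), which sits before the trigger /p/ (bilabial).
Changing only its place to bilabial gives [m] — the voiced bilabial nasal.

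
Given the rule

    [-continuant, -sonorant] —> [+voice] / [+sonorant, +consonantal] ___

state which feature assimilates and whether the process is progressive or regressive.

progressive voicing assimilation

The structural change is [+voice], and the conditioning segment [+sonorant, +consonantal] (a sonorant consonant) is itself voiced, so the target comes to share the voicing of its neighbour — voicing assimilation.
The conditioning segment sits to the left of the focus bar, meaning the trigger precedes the segment that changes — progressive assimilation.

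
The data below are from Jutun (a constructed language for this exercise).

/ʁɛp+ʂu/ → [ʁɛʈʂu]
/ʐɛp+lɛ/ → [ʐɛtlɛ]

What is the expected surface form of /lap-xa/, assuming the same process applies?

The data show regressive place assimilation: /p/ → [ʈ] before /ʂ/; /p/ → [t] before /l/. In each pair only place changes, matching the following consonant, while manner and voice stay constant.
/p/ is a voiceless bilabial stop. The following trigger /x/ is velar, so /p/ must become velar as well.
Changing only its place to velar gives [k] — the voiceless velar stop.

[lakxa]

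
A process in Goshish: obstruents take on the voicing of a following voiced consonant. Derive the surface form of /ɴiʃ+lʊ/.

[ɴiʒlʊ]

The rule targets /ʃ/ (voiceless postalveolar fricative), which sits before the trigger /l/ (voiced).
Changing only its voicing to voiced gives [ʒ] — the voiced postalveolar fricative.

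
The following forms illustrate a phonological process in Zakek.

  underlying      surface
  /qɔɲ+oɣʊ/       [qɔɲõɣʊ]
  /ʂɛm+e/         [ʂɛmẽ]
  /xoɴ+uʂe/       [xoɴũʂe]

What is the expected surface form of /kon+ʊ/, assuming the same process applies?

The data show progressive nasality assimilation (vowel nasalisation): /o/ → [õ] after /ɲ/; /e/ → [ẽ] after /m/; /u/ → [ũ] after /ɴ/ — a vowel is nasalised by an immediately preceding nasal consonant.
/ʊ/ sits next to the nasal /n/ and is therefore nasalised to [ʊ̃].

[konʊ̃]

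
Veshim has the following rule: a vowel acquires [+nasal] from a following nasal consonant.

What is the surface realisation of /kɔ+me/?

/ɔ/ sits next to the nasal /m/ and is therefore nasalised to [ɔ̃].

[kɔ̃me]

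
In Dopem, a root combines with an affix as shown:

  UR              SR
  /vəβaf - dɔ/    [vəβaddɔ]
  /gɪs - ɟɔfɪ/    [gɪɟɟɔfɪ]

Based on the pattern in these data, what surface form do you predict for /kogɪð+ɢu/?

[kogɪɢɢu]

The data show regressive total assimilation (/f/ → [d] before /d/; /s/ → [ɟ] before /ɟ/): in every case the target segment becomes identical to its following neighbour, copying more than a single feature.
/ð/ is the segment targeted by the rule; it sits immediately before /ɢ/, so it assimilates completely and surfaces as [ɢ].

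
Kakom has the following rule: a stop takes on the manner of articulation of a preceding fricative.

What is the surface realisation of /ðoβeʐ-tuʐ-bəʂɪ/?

[ðoβeʐsuʐβəʂɪ]

The rule targets /t/ (voiceless alveolar stop), which sits after the trigger /ʐ/ (fricative).
Changing only its manner to fricative gives [s] — the voiceless alveolar fricative.
The same rule applies at the second boundary: /b/ → [β] next to /ʐ/.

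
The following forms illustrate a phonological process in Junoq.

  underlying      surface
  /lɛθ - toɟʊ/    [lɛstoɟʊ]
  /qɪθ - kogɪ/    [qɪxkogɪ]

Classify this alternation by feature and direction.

Comparing underlying and surface forms, /θ/ → [s] is the alternation; the neighbouring /t/ is constant.
The change dental → alveolar matches the place of the following /t/, identifying this as place assimilation.
Manner and voice are unchanged, so the assimilation is partial, not total.
Checking the remaining alternation: /θ/ → [x] before /k/ (dental → velar, matching velar) — only place changes, and always toward the following segment.
Since the segment that changes precedes the conditioning segment, the assimilation is regressive.

regressive place assimilation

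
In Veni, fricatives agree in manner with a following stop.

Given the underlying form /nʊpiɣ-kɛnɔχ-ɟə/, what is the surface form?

The rule targets /ɣ/ (voiced velar fricative), which sits before the trigger /k/ (stop).
Changing only its manner to stop gives [g] — the voiced velar stop.
The same rule applies at the second boundary: /χ/ → [q] next to /ɟ/.

[nʊpigkɛnɔqɟə]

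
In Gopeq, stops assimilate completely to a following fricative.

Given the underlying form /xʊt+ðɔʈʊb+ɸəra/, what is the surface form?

[xʊððɔʈʊɸɸəra]

/t/ is the segment targeted by the rule; it sits immediately before /ð/, so it assimilates completely and surfaces as [ð].
At the second juncture, /b/ likewise becomes [ɸ] adjacent to /ɸ/.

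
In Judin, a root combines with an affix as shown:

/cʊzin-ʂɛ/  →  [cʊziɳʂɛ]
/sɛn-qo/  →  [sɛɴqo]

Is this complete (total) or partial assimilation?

partial assimilation

The segment that alternates is /n/, which surfaces as [ɳ] when adjacent to /ʂ/.
The change alveolar → retroflex matches the place of the following /ʂ/, identifying this as place assimilation.
Manner and voice are unchanged, so the assimilation is partial, not total.
Checking the remaining alternation: /n/ → [ɴ] before /q/ (alveolar → uvular, matching uvular) — only place changes, and always toward the following segment.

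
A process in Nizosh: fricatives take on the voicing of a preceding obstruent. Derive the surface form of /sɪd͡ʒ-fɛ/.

The rule targets /f/ (voiceless labiodental fricative), which sits after the trigger /d͡ʒ/ (voiced).
The voiced labiodental fricative is [v], so /f/ → [v].

[sɪd͡ʒvɛ]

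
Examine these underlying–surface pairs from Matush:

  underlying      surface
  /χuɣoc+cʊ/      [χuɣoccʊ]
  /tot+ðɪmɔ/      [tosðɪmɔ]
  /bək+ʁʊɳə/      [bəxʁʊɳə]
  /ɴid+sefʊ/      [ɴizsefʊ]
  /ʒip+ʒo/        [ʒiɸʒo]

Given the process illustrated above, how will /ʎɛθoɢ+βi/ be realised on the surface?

The data show regressive manner assimilation: /t/ → [s] before /ð/; /k/ → [x] before /ʁ/; /d/ → [z] before /s/; /p/ → [ɸ] before /ʒ/. In each pair only manner changes, matching the following consonant, while place and voice stay constant.
Nothing changes in [χuɣoccʊ]: there the adjacent consonants already agree in manner (/c/ and /c/ are both stops), so this form is consistent with the same rule.
The rule targets /ɢ/ (voiced uvular stop), which sits before the trigger /β/ (fricative).
A voiced uvular fricative is [ʁ], so the surface segment is [ʁ].

[ʎɛθoʁβi]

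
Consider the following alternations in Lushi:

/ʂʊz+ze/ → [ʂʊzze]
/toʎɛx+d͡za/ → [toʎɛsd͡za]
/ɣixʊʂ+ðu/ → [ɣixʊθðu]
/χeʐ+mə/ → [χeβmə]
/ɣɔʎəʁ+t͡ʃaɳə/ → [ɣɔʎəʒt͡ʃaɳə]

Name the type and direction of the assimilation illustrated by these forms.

regressive place assimilation

Underlying /x/ is realised as [s] next to /d͡z/; /d͡z/ itself does not change.
The change velar → alveolar matches the place of the following /d͡z/, identifying this as place assimilation.
Manner and voice are unchanged, so the assimilation is partial, not total.
The same holds elsewhere in the data: /ʂ/ → [θ] before /ð/ (retroflex → dental, matching dental); /ʐ/ → [β] before /m/ (retroflex → bilabial, matching bilabial); /ʁ/ → [ʒ] before /t͡ʃ/ (uvular → postalveolar, matching postalveolar) — only place changes, and always toward the following segment.
No alternation appears in [ʂʊzze]: there the adjacent consonants already agree in place (/z/ and /z/ are both alveolar), so this form is consistent with the same rule.
Since the segment that changes precedes the conditioning segment, the assimilation is regressive.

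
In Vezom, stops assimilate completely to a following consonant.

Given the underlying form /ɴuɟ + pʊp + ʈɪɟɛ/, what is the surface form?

[ɴuppʊʈʈɪɟɛ]

/ɟ/ is the segment targeted by the rule; it sits immediately before /p/, so it assimilates completely and surfaces as [p].
The same rule applies at the second boundary: /p/ → [ʈ] next to /ʈ/.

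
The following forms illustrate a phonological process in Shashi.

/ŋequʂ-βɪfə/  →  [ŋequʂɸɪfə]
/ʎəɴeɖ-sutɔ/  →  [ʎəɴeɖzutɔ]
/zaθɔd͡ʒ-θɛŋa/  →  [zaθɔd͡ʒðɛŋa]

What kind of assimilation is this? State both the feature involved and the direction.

The segment that alternates is /β/, which surfaces as [ɸ] when adjacent to /ʂ/.
The change voiced → voiceless matches the voicing of the preceding /ʂ/, identifying this as voicing assimilation.
Place and manner are unchanged, so the assimilation is partial, not total.
The other alternating forms pattern the same way: /s/ → [z] after /ɖ/ (voiceless → voiced, matching voiced); /θ/ → [ð] after /d͡ʒ/ (voiceless → voiced, matching voiced) — only voicing changes, and always toward the preceding segment.
Since the segment that changes follows the conditioning segment, the assimilation is progressive.

progressive voicing assimilation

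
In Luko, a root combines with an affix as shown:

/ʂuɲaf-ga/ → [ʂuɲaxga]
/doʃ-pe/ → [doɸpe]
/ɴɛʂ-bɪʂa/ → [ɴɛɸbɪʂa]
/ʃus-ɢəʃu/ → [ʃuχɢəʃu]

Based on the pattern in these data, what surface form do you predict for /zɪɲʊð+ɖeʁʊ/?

The data show regressive place assimilation: /f/ → [x] before /g/; /ʃ/ → [ɸ] before /p/; /ʂ/ → [ɸ] before /b/; /s/ → [χ] before /ɢ/. In each pair only place changes, matching the following consonant, while manner and voice stay constant.
/ð/ is a voiced dental fricative. The following trigger /ɖ/ is retroflex, so /ð/ must become retroflex as well.
Changing only its place to retroflex gives [ʐ] — the voiced retroflex fricative.

[zɪɲʊʐɖeʁʊ]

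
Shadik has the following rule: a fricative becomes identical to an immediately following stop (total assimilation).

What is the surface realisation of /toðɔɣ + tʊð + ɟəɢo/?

/ɣ/ is the segment targeted by the rule; it sits immediately before /t/, so it assimilates completely and surfaces as [t].
The same rule applies at the second boundary: /ð/ → [ɟ] next to /ɟ/.

[toðɔttʊɟɟəɢo]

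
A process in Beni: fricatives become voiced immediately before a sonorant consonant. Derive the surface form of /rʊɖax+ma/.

[rʊɖaɣma]

The rule targets /x/ (voiceless velar fricative), which sits before the trigger /m/ (voiced).
A voiced velar fricative is [ɣ], so the surface segment is [ɣ].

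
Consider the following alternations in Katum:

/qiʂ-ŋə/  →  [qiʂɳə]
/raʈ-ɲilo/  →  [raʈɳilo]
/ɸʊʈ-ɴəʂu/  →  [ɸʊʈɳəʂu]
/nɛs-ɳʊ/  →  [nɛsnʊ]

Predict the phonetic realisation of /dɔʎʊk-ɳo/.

[dɔʎʊkŋo]

The data show progressive place assimilation: /ŋ/ → [ɳ] after /ʂ/; /ɲ/ → [ɳ] after /ʈ/; /ɴ/ → [ɳ] after /ʈ/; /ɳ/ → [n] after /s/. In each pair only place changes, matching the preceding consonant, while manner and voice stay constant.
/ɳ/ is a voiced retroflex nasal. The preceding trigger /k/ is velar, so /ɳ/ must become velar as well.
The voiced velar nasal is [ŋ], so /ɳ/ → [ŋ].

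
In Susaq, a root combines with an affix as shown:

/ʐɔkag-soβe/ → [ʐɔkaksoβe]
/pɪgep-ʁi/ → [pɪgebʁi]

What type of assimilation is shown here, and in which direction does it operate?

The segment that alternates is /g/, which surfaces as [k] when adjacent to /s/.
/g/ is voiced while /s/ is voiceless; the output [k] is voiceless, matching the trigger — so the feature that spreads is voicing.
Place and manner are unchanged, so the assimilation is partial, not total.
The same holds elsewhere in the data: /p/ → [b] before /ʁ/ (voiceless → voiced, matching voiced) — only voicing changes, and always toward the following segment.
The trigger is the following segment, so the direction is regressive (anticipatory).

regressive voicing assimilation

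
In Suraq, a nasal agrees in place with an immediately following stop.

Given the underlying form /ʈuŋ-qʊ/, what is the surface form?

[ʈuɴqʊ]

The rule targets /ŋ/ (voiced velar nasal), which sits before the trigger /q/ (uvular).
The voiced uvular nasal is [ɴ], so /ŋ/ → [ɴ].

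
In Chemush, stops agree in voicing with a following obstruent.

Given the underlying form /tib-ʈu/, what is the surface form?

/b/ is a voiced bilabial stop. The following trigger /ʈ/ is voiceless, so /b/ must become voiceless as well.
Changing only its voicing to voiceless gives [p] — the voiceless bilabial stop.

[tipʈu]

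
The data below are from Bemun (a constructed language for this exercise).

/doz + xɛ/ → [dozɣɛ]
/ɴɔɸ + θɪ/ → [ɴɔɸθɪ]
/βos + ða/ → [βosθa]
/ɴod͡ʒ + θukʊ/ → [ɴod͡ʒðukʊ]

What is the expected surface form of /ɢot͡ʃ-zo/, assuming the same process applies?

The data show progressive voicing assimilation: /x/ → [ɣ] after /z/; /ð/ → [θ] after /s/; /θ/ → [ð] after /d͡ʒ/. In each pair only voicing changes, matching the preceding consonant, while place and manner stay constant.
Nothing changes in [ɴɔɸθɪ]: there the adjacent consonants already agree in voicing (/θ/ and /ɸ/ are both voiceless), so this form is consistent with the same rule.
/z/ is a voiced alveolar fricative. The preceding trigger /t͡ʃ/ is voiceless, so /z/ must become voiceless as well.
A voiceless alveolar fricative is [s], so the surface segment is [s].

[ɢot͡ʃso]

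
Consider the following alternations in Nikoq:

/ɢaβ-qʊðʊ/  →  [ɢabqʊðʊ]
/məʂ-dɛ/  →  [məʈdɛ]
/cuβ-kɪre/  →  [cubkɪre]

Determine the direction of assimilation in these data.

regressive

The segment that alternates is /β/, which surfaces as [b] when adjacent to /q/.
The change fricative → stop matches the manner of the following /q/, identifying this as manner assimilation.
The same holds elsewhere in the data: /ʂ/ → [ʈ] before /d/ (fricative → stop, matching a stop); /β/ → [b] before /k/ (fricative → stop, matching a stop) — only manner changes, and always toward the following segment.
The trigger is the following segment, so the direction is regressive (anticipatory).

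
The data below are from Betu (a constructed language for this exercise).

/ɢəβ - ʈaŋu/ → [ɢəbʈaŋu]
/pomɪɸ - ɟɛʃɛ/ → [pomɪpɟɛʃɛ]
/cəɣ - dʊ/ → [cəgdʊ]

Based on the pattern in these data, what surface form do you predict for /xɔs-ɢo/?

The data show regressive manner assimilation: /β/ → [b] before /ʈ/; /ɸ/ → [p] before /ɟ/; /ɣ/ → [g] before /d/. In each pair only manner changes, matching the following consonant, while place and voice stay constant.
The rule targets /s/ (voiceless alveolar fricative), which sits before the trigger /ɢ/ (stop).
A voiceless alveolar stop is [t], so the surface segment is [t].

[xɔtɢo]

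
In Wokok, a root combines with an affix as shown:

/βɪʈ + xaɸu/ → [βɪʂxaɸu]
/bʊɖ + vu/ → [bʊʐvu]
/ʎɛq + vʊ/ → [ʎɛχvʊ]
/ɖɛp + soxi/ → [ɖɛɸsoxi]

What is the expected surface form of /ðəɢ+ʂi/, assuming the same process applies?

The data show regressive manner assimilation: /ʈ/ → [ʂ] before /x/; /ɖ/ → [ʐ] before /v/; /q/ → [χ] before /v/; /p/ → [ɸ] before /s/. In each pair only manner changes, matching the following consonant, while place and voice stay constant.
The rule targets /ɢ/ (voiced uvular stop), which sits before the trigger /ʂ/ (fricative).
The voiced uvular fricative is [ʁ], so /ɢ/ → [ʁ].

[ðəʁʂi]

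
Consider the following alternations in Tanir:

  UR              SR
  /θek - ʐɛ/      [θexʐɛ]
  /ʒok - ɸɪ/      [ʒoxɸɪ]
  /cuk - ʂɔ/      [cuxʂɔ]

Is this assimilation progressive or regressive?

regressive

Underlying /k/ is realised as [x] next to /ʐ/; /ʐ/ itself does not change.
/k/ is a stop while /ʐ/ is a fricative; the output [x] is a fricative, matching the trigger — so the feature that spreads is manner.
Checking the remaining alternations: /k/ → [x] before /ɸ/ (stop → fricative, matching a fricative); /k/ → [x] before /ʂ/ (stop → fricative, matching a fricative) — only manner changes, and always toward the following segment.
Since the segment that changes precedes the conditioning segment, the assimilation is regressive.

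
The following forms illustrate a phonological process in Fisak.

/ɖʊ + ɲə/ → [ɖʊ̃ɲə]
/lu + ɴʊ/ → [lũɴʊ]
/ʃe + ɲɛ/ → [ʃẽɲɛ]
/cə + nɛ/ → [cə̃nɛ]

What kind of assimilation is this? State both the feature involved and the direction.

regressive nasality assimilation (vowel nasalisation)

The vowel /ʊ/ surfaces as nasalised [ʊ̃] next to the following nasal /ɲ/ — it has acquired the [+nasal] feature of its neighbour.
Likewise in the remaining data: /u/ → [ũ] before /ɴ/; /e/ → [ẽ] before /ɲ/; /ə/ → [ə̃] before /n/ — each time a vowel is nasalised next to a following nasal.
Because the conditioning nasal is to the right of the vowel that changes, the process is regressive (anticipatory).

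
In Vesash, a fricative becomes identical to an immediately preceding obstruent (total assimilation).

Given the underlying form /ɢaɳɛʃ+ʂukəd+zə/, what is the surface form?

/ʂ/ is the segment targeted by the rule; it sits immediately after /ʃ/, so it assimilates completely and surfaces as [ʃ].
At the second juncture, /z/ likewise becomes [d] adjacent to /d/.

[ɢaɳɛʃʃukəddə]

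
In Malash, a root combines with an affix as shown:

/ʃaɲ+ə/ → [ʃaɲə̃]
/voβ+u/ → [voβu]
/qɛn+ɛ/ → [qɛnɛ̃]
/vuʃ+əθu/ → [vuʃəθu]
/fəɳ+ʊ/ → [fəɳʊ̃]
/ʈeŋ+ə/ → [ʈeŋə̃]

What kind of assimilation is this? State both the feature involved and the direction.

The vowel /ə/ surfaces as nasalised [ə̃] next to the preceding nasal /ɲ/ — it has acquired the [+nasal] feature of its neighbour.
Likewise in the remaining data: /ɛ/ → [ɛ̃] after /n/; /ʊ/ → [ʊ̃] after /ɳ/; /ə/ → [ə̃] after /ŋ/ — each time a vowel is nasalised next to a preceding nasal.
No change occurs in [voβu], [vuʃəθu] because the vowel at the boundary is adjacent to an oral consonant, not a nasal (/u/ next to /β/; /ə/ next to /ʃ/).
Because the conditioning nasal is to the left of the vowel that changes, the process is progressive (perseverative).

progressive nasality assimilation (vowel nasalisation)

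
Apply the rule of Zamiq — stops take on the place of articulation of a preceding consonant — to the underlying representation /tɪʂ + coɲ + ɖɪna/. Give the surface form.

[tɪʂʈoɲɟɪna]

/c/ is a voiceless palatal stop. The preceding trigger /ʂ/ is retroflex, so /c/ must become retroflex as well.
Changing only its place to retroflex gives [ʈ] — the voiceless retroflex stop.
The same rule applies at the second boundary: /ɖ/ → [ɟ] next to /ɲ/.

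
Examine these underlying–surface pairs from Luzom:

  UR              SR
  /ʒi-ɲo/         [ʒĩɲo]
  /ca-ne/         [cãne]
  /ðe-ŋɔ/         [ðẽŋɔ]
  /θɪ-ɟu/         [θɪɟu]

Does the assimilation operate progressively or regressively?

regressive

The vowel /i/ surfaces as nasalised [ĩ] next to the following nasal /ɲ/ — it has acquired the [+nasal] feature of its neighbour.
Likewise in the remaining data: /a/ → [ã] before /n/; /e/ → [ẽ] before /ŋ/ — each time a vowel is nasalised next to a following nasal.
No change occurs in [θɪɟu] because the vowel at the boundary is adjacent to an oral consonant, not a nasal (/ɪ/ next to /ɟ/).
Because the conditioning nasal is to the right of the vowel that changes, the process is regressive (anticipatory).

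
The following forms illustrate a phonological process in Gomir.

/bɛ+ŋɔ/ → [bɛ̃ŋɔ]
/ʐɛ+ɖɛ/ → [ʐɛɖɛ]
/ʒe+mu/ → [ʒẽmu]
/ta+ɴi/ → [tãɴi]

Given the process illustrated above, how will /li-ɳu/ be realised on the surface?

The data show regressive nasality assimilation (vowel nasalisation): /ɛ/ → [ɛ̃] before /ŋ/; /e/ → [ẽ] before /m/; /a/ → [ã] before /ɴ/ — a vowel is nasalised by an immediately following nasal consonant.
No change occurs in [ʐɛɖɛ] because the vowel at the boundary is adjacent to an oral consonant, not a nasal (/ɛ/ next to /ɖ/).
/i/ sits next to the nasal /ɳ/ and is therefore nasalised to [ĩ].

[lĩɳu]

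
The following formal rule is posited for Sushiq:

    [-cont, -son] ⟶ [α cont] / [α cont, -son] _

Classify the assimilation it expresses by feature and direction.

progressive manner assimilation

The shared variable α links the value of [cont] on the target to that of the neighbouring obstruent. [cont] distinguishes stops from fricatives — a manner-of-articulation feature — so this is manner assimilation.
Since the environment is written before the underscore, the trigger precedes the target; the direction is progressive.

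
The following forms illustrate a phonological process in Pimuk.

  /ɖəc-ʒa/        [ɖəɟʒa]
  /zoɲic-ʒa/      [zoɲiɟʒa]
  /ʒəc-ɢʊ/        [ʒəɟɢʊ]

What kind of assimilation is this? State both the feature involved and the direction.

regressive voicing assimilation

The segment that alternates is /c/, which surfaces as [ɟ] when adjacent to /ʒ/.
/c/ is voiceless while /ʒ/ is voiced; the output [ɟ] is voiced, matching the trigger — so the feature that spreads is voicing.
Place and manner are unchanged, so the assimilation is partial, not total.
The other alternating form patterns the same way: /c/ → [ɟ] before /ɢ/ (voiceless → voiced, matching voiced) — only voicing changes, and always toward the following segment.
The trigger is the following segment, so the direction is regressive (anticipatory).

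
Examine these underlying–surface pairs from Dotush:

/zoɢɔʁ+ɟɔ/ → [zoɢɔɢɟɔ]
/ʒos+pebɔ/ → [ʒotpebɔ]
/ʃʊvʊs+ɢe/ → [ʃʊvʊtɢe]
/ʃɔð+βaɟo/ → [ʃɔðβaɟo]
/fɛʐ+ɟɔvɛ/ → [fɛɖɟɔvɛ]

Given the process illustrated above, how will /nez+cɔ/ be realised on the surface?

The data show regressive manner assimilation: /ʁ/ → [ɢ] before /ɟ/; /s/ → [t] before /p/; /s/ → [t] before /ɢ/; /ʐ/ → [ɖ] before /ɟ/. In each pair only manner changes, matching the following consonant, while place and voice stay constant.
No alternation appears in [ʃɔðβaɟo]: there the adjacent consonants already agree in manner (/ð/ and /β/ are both fricatives), so this form is consistent with the same rule.
The rule targets /z/ (voiced alveolar fricative), which sits before the trigger /c/ (stop).
Changing only its manner to stop gives [d] — the voiced alveolar stop.

[nedcɔ]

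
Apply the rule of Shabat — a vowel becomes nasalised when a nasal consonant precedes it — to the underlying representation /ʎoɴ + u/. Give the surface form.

The vowel /u/ is adjacent to the preceding nasal /ɴ/, so it acquires [+nasal] and surfaces as [ũ].

[ʎoɴũ]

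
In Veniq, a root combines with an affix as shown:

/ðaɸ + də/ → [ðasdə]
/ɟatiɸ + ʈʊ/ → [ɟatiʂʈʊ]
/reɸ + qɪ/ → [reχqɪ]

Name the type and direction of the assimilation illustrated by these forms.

regressive place assimilation

The segment that alternates is /ɸ/, which surfaces as [s] when adjacent to /d/.
/ɸ/ is bilabial while /d/ is alveolar; the output [s] is alveolar, matching the trigger — so the feature that spreads is place.
Manner and voice are unchanged, so the assimilation is partial, not total.
The other alternating forms pattern the same way: /ɸ/ → [ʂ] before /ʈ/ (bilabial → retroflex, matching retroflex); /ɸ/ → [χ] before /q/ (bilabial → uvular, matching uvular) — only place changes, and always toward the following segment.
The trigger is the following segment, so the direction is regressive (anticipatory).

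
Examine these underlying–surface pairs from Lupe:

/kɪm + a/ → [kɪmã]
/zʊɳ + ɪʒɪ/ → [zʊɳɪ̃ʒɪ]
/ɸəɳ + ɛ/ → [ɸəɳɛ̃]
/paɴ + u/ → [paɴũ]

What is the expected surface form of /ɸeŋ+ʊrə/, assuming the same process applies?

The data show progressive nasality assimilation (vowel nasalisation): /a/ → [ã] after /m/; /ɪ/ → [ɪ̃] after /ɳ/; /ɛ/ → [ɛ̃] after /ɳ/; /u/ → [ũ] after /ɴ/ — a vowel is nasalised by an immediately preceding nasal consonant.
/ʊ/ sits next to the nasal /ŋ/ and is therefore nasalised to [ʊ̃].

[ɸeŋʊ̃rə]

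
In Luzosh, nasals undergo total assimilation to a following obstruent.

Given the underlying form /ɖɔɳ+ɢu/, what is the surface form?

[ɖɔɢɢu]

/ɳ/ is the segment targeted by the rule; it sits immediately before /ɢ/, so it assimilates completely and surfaces as [ɢ].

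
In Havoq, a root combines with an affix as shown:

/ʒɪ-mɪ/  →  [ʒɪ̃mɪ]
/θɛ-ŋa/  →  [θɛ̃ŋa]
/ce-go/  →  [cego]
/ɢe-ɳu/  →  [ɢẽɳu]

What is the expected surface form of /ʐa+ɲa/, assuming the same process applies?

[ʐãɲa]

The data show regressive nasality assimilation (vowel nasalisation): /ɪ/ → [ɪ̃] before /m/; /ɛ/ → [ɛ̃] before /ŋ/; /e/ → [ẽ] before /ɳ/ — a vowel is nasalised by an immediately following nasal consonant.
No change occurs in [cego] because the vowel at the boundary is adjacent to an oral consonant, not a nasal (/e/ next to /g/).
/a/ sits next to the nasal /ɲ/ and is therefore nasalised to [ã].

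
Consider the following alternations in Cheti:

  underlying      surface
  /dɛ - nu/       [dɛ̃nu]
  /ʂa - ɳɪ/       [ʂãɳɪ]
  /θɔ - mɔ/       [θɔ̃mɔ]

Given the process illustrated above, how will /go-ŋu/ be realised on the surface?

The data show regressive nasality assimilation (vowel nasalisation): /ɛ/ → [ɛ̃] before /n/; /a/ → [ã] before /ɳ/; /ɔ/ → [ɔ̃] before /m/ — a vowel is nasalised by an immediately following nasal consonant.
The vowel /o/ is adjacent to the following nasal /ŋ/, so it acquires [+nasal] and surfaces as [õ].

[gõŋu]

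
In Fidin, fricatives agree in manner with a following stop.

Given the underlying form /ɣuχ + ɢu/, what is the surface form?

[ɣuqɢu]

/χ/ is a voiceless uvular fricative. The following trigger /ɢ/ is a stop, so /χ/ must become a stop as well.
The voiceless uvular stop is [q], so /χ/ → [q].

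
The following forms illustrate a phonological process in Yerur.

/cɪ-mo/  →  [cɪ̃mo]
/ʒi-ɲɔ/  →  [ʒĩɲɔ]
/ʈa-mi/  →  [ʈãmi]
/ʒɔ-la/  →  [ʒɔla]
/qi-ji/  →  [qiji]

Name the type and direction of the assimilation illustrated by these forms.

regressive nasality assimilation (vowel nasalisation)

The vowel /ɪ/ surfaces as nasalised [ɪ̃] next to the following nasal /m/ — it has acquired the [+nasal] feature of its neighbour.
The other forms show the same pattern: /i/ → [ĩ] before /ɲ/; /a/ → [ã] before /m/ — each time a vowel is nasalised next to a following nasal.
No change occurs in [ʒɔla], [qiji] because the vowel at the boundary is adjacent to an oral consonant, not a nasal (/ɔ/ next to /l/; /i/ next to /j/).
Because the conditioning nasal is to the right of the vowel that changes, the process is regressive (anticipatory).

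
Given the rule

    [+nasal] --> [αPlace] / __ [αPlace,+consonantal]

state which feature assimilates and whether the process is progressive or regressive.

regressive place assimilation

The shared variable α links the value of the place features (abbreviated [Place]) on the target to the same value on the neighbouring segment, so place is the feature that assimilates.
Since the environment is written after the underscore, the trigger follows the target; the direction is regressive.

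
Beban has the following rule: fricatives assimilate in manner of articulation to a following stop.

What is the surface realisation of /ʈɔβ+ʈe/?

/β/ is a voiced bilabial fricative. The following trigger /ʈ/ is a stop, so /β/ must become a stop as well.
Changing only its manner to stop gives [b] — the voiced bilabial stop.

[ʈɔbʈe]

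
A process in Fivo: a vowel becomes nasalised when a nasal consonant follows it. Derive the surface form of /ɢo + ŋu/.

[ɢõŋu]

The vowel /o/ is adjacent to the following nasal /ŋ/, so it acquires [+nasal] and surfaces as [õ].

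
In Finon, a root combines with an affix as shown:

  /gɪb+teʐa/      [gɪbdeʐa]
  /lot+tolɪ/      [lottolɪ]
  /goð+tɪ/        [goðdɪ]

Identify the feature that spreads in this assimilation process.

voicing

The segment that alternates is /t/, which surfaces as [d] when adjacent to /b/.
The change voiceless → voiced matches the voicing of the preceding /b/, identifying this as voicing assimilation.
Checking the remaining alternation: /t/ → [d] after /ð/ (voiceless → voiced, matching voiced) — only voicing changes, and always toward the preceding segment.
Nothing changes in [lottolɪ]: there the adjacent consonants already agree in voicing (/t/ and /t/ are both voiceless), so this form is consistent with the same rule.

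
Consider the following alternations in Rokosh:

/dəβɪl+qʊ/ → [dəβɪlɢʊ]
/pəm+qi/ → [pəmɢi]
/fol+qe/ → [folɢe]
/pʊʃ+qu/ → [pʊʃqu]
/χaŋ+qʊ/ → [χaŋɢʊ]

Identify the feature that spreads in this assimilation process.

Underlying /q/ is realised as [ɢ] next to /l/; /l/ itself does not change.
/q/ is voiceless while /l/ is voiced; the output [ɢ] is voiced, matching the trigger — so the feature that spreads is voicing.
Checking the remaining alternations: /q/ → [ɢ] after /m/ (voiceless → voiced, matching voiced); /q/ → [ɢ] after /ŋ/ (voiceless → voiced, matching voiced) — only voicing changes, and always toward the preceding segment.
Nothing changes in [pʊʃqu]: there the adjacent consonants already agree in voicing (/q/ and /ʃ/ are both voiceless), so this form is consistent with the same rule.

voicing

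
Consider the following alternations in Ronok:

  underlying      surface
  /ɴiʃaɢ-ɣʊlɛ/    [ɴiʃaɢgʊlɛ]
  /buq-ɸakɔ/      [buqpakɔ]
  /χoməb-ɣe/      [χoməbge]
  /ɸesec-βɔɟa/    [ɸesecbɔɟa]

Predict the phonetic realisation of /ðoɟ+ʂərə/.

The data show progressive manner assimilation: /ɣ/ → [g] after /ɢ/; /ɸ/ → [p] after /q/; /ɣ/ → [g] after /b/; /β/ → [b] after /c/. In each pair only manner changes, matching the preceding consonant, while place and voice stay constant.
The rule targets /ʂ/ (voiceless retroflex fricative), which sits after the trigger /ɟ/ (stop).
The voiceless retroflex stop is [ʈ], so /ʂ/ → [ʈ].

[ðoɟʈərə]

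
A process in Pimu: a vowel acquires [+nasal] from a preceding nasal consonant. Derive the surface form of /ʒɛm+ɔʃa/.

[ʒɛmɔ̃ʃa]

The vowel /ɔ/ is adjacent to the preceding nasal /m/, so it acquires [+nasal] and surfaces as [ɔ̃].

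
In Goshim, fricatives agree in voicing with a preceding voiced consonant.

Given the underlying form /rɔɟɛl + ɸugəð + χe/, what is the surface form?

The rule targets /ɸ/ (voiceless bilabial fricative), which sits after the trigger /l/ (voiced).
A voiced bilabial fricative is [β], so the surface segment is [β].
The same rule applies at the second boundary: /χ/ → [ʁ] next to /ð/.

[rɔɟɛlβugəðʁe]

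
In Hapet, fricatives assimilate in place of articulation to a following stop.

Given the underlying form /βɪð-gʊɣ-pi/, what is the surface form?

[βɪɣgʊβpi]

/ð/ is a voiced dental fricative. The following trigger /g/ is velar, so /ð/ must become velar as well.
The voiced velar fricative is [ɣ], so /ð/ → [ɣ].
The same rule applies at the second boundary: /ɣ/ → [β] next to /p/.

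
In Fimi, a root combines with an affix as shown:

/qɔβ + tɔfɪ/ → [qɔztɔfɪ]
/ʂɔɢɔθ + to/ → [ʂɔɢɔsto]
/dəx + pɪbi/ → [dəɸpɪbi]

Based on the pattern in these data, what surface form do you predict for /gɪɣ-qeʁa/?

[gɪʁqeʁa]

The data show regressive place assimilation: /β/ → [z] before /t/; /θ/ → [s] before /t/; /x/ → [ɸ] before /p/. In each pair only place changes, matching the following consonant, while manner and voice stay constant.
/ɣ/ is a voiced velar fricative. The following trigger /q/ is uvular, so /ɣ/ must become uvular as well.
Changing only its place to uvular gives [ʁ] — the voiced uvular fricative.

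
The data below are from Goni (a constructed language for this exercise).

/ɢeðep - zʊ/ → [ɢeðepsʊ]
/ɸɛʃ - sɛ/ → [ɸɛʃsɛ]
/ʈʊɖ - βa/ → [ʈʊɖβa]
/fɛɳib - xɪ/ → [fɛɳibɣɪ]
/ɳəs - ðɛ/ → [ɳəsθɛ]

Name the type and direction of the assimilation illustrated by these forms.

progressive voicing assimilation

Underlying /z/ is realised as [s] next to /p/; /p/ itself does not change.
The change voiced → voiceless matches the voicing of the preceding /p/, identifying this as voicing assimilation.
Place and manner are unchanged, so the assimilation is partial, not total.
The other alternating forms pattern the same way: /x/ → [ɣ] after /b/ (voiceless → voiced, matching voiced); /ð/ → [θ] after /s/ (voiced → voiceless, matching voiceless) — only voicing changes, and always toward the preceding segment.
No alternation appears in [ɸɛʃsɛ], [ʈʊɖβa]: there the adjacent consonants already agree in voicing (/s/ and /ʃ/ are both voiceless; /β/ and /ɖ/ are both voiced), so these forms are consistent with the same rule.
The trigger is the preceding segment, so the direction is progressive (perseverative).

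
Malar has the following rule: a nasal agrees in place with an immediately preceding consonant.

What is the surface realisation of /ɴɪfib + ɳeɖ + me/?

[ɴɪfibmeɖɳe]

The rule targets /ɳ/ (voiced retroflex nasal), which sits after the trigger /b/ (bilabial).
Changing only its place to bilabial gives [m] — the voiced bilabial nasal.
The same rule applies at the second boundary: /m/ → [ɳ] next to /ɖ/.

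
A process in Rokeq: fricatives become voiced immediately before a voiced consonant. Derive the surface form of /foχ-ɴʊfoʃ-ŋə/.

[foʁɴʊfoʒŋə]

/χ/ is a voiceless uvular fricative. The following trigger /ɴ/ is voiced, so /χ/ must become voiced as well.
A voiced uvular fricative is [ʁ], so the surface segment is [ʁ].
At the second juncture, /ʃ/ likewise becomes [ʒ] adjacent to /ŋ/.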